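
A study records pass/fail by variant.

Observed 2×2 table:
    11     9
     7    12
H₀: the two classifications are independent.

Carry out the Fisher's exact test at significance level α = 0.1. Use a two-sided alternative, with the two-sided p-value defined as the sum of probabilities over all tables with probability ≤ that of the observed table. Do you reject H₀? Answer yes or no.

Margins: r₁=20, r₂=19, c₁=18, c₂=21, n=39
p_obs = C(20,11)·C(19,7)/C(39,18); sum pmf over tables with pmf ≤ p_obs
p-value (two-sided) = 0.34064
At α=0.1: p ≥ α → fail to reject H₀

reject H₀: no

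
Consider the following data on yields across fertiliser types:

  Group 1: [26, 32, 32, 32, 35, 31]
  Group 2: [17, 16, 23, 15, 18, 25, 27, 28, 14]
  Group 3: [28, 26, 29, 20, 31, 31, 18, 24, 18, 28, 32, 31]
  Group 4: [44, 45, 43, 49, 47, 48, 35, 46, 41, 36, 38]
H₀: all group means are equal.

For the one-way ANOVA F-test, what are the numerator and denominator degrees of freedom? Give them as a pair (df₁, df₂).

degrees of freedom = [3, 34]

k = 4 groups, N = 38 total
df = (k−1, N−k) = (4−1, 38−4) = (3, 34)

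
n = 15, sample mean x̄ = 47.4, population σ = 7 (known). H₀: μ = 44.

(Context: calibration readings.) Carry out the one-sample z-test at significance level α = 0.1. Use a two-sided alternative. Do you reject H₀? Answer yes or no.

reject H₀: yes

SE = σ/√n = 7/√15 = 1.8074
z = (x̄−μ₀)/SE = (47.4−44)/1.8074 = 1.8812
p-value (two-sided) = 0.05995
At α=0.1: p < α → reject H₀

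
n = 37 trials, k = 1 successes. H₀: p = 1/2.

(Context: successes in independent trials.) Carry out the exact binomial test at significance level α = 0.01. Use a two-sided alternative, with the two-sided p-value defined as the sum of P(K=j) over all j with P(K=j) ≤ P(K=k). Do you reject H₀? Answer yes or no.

reject H₀: yes

Exact binomial: n=37, k=1, p₀=1/2=0.5000
P(X=j) = C(n,j)·p₀^j·(1−p₀)^(n−j); p = Σ P(X=j) over j with P(X=j) ≤ P(X=1)
p-value (two-sided) = 0.00000
At α=0.01: p < α → reject H₀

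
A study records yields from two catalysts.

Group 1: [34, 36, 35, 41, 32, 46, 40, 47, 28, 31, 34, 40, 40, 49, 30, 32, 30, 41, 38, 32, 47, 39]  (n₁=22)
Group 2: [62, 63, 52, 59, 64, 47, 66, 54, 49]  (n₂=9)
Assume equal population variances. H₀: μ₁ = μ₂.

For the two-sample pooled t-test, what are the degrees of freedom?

degrees of freedom = 29

df = n₁ + n₂ − 2 = 22 + 9 − 2 = 29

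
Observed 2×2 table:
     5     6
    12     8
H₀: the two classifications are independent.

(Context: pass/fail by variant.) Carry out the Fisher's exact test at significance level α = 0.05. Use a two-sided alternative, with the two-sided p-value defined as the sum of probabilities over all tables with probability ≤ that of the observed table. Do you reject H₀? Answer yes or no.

reject H₀: no

Margins: r₁=11, r₂=20, c₁=17, c₂=14, n=31
p_obs = C(11,5)·C(20,12)/C(31,17); sum pmf over tables with pmf ≤ p_obs
p-value (two-sided) = 0.47747
At α=0.05: p ≥ α → fail to reject H₀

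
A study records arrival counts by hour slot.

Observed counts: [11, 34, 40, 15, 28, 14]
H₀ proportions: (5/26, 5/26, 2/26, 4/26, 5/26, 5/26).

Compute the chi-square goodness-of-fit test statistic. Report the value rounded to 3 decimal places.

test statistic = 97.429

n = 142; E_i = n·p_i = [27.31, 27.31, 10.92, 21.85, 27.31, 27.31]
χ² = (11−27.31)²/27.31 + (34−27.31)²/27.31 + (40−10.92)²/10.92 + (15−21.85)²/21.85 + (28−27.31)²/27.31 + (14−27.31)²/27.31 = 97.4289
df = 5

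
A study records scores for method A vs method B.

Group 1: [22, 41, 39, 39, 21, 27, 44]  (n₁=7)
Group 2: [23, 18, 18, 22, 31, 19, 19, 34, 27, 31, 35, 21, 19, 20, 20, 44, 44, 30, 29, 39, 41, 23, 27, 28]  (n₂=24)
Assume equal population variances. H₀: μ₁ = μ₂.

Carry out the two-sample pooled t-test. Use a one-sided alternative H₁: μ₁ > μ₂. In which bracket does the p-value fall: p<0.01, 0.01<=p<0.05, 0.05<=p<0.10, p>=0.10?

x̄₁=33.286, s₁=9.639, n₁=7
x̄₂=27.583, s₂=8.377, n₂=24
s_p² = [6·9.639² + 23·8.377²]/29 = 74.8711
SE = √(s_p²·(1/7+1/24)) = 3.7169
t = (33.286−27.583)/3.7169 = 1.5342
df = 29
p-value (one-sided, H₁ greater) = 0.06791
→ bracket: 0.05<=p<0.10

p-value bracket: 0.05<=p<0.10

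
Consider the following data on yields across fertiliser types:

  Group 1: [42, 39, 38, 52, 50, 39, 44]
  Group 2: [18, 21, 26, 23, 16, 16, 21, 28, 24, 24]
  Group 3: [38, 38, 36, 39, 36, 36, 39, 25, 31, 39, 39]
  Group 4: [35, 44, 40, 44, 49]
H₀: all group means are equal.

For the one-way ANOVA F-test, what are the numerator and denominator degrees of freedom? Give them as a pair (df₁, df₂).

k = 4 groups, N = 33 total
df = (k−1, N−k) = (4−1, 33−4) = (3, 29)

degrees of freedom = [3, 29]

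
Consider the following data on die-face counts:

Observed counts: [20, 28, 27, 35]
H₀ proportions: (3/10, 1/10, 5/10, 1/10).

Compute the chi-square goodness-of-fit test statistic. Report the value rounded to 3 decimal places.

n = 110; E_i = n·p_i = [33.00, 11.00, 55.00, 11.00]
χ² = (20−33.00)²/33.00 + (28−11.00)²/11.00 + (27−55.00)²/55.00 + (35−11.00)²/11.00 = 98.0121
df = 3

test statistic = 98.012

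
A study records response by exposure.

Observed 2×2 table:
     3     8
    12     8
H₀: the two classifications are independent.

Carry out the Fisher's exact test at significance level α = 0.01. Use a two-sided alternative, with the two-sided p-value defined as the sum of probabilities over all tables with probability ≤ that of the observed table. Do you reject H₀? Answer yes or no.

reject H₀: no

Margins: r₁=11, r₂=20, c₁=15, c₂=16, n=31
p_obs = C(11,3)·C(20,12)/C(31,15); sum pmf over tables with pmf ≤ p_obs
p-value (two-sided) = 0.13505
At α=0.01: p ≥ α → fail to reject H₀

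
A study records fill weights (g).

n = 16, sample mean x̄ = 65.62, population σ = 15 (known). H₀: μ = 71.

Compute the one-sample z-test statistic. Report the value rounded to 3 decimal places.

SE = σ/√n = 15/√16 = 3.7500
z = (x̄−μ₀)/SE = (65.62−71)/3.7500 = -1.4347

test statistic = -1.435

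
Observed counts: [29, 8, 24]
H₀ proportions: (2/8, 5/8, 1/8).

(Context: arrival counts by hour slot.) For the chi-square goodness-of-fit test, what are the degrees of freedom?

degrees of freedom = 2

df = k − 1 = 3 − 1 = 2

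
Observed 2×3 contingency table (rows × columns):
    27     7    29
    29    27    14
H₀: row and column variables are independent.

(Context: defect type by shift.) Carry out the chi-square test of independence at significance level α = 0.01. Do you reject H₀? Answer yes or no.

Row totals [63, 70], col totals [56, 34, 43], n=133
χ² = (27−26.53)²/26.53 + (7−16.11)²/16.11 + (29−20.37)²/20.37 + (29−29.47)²/29.47 + (27−17.89)²/17.89 + (14−22.63)²/22.63 = 16.7467
df = 2
p-value (upper-tail) = 0.00023
At α=0.01: p < α → reject H₀

reject H₀: yes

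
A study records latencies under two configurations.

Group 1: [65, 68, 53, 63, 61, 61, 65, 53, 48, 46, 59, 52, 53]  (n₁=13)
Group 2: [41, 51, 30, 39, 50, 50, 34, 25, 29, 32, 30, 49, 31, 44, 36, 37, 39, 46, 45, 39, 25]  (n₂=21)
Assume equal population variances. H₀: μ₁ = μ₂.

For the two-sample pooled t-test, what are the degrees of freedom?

df = n₁ + n₂ − 2 = 13 + 21 − 2 = 32

degrees of freedom = 32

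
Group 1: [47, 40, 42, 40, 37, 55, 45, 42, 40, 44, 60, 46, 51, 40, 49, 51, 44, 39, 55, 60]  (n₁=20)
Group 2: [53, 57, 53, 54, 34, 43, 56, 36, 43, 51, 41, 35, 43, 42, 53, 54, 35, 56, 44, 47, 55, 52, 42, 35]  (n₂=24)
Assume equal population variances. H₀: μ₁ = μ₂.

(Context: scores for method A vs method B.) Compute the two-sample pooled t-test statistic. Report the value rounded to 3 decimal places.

x̄₁=46.350, s₁=6.983, n₁=20
x̄₂=46.417, s₂=7.885, n₂=24
s_p² = [19·6.983² + 23·7.885²]/42 = 56.1044
SE = √(s_p²·(1/20+1/24)) = 2.2678
t = (46.350−46.417)/2.2678 = -0.0294
df = 42

test statistic = -0.029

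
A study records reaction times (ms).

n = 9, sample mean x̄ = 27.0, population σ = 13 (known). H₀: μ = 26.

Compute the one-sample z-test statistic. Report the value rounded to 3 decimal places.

SE = σ/√n = 13/√9 = 4.3333
z = (x̄−μ₀)/SE = (27.0−26)/4.3333 = 0.2308

test statistic = 0.231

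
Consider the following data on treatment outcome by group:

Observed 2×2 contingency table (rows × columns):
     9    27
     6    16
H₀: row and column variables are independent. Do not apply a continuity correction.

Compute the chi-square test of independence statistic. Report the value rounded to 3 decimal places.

Row totals [36, 22], col totals [15, 43], n=58
χ² = (9−9.31)²/9.31 + (27−26.69)²/26.69 + (6−5.69)²/5.69 + (16−16.31)²/16.31 = 0.0368
df = 1

test statistic = 0.037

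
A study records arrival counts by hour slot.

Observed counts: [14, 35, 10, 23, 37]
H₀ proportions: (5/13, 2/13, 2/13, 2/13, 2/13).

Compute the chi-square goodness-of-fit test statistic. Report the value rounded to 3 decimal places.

n = 119; E_i = n·p_i = [45.77, 18.31, 18.31, 18.31, 18.31]
χ² = (14−45.77)²/45.77 + (35−18.31)²/18.31 + (10−18.31)²/18.31 + (23−18.31)²/18.31 + (37−18.31)²/18.31 = 61.3286
df = 4

test statistic = 61.329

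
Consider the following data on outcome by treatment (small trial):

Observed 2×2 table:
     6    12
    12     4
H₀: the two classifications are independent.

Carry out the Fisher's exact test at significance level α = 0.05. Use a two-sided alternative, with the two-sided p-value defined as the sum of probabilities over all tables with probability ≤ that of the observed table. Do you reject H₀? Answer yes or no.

Margins: r₁=18, r₂=16, c₁=18, c₂=16, n=34
p_obs = C(18,6)·C(16,12)/C(34,18); sum pmf over tables with pmf ≤ p_obs
p-value (two-sided) = 0.02042
At α=0.05: p < α → reject H₀

reject H₀: yes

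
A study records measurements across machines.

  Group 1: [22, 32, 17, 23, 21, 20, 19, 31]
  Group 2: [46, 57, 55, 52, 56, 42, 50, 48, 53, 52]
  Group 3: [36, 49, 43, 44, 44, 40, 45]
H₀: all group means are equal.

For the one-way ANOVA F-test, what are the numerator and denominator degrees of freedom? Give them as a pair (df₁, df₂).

k = 3 groups, N = 25 total
df = (k−1, N−k) = (3−1, 25−3) = (2, 22)

degrees of freedom = [2, 22]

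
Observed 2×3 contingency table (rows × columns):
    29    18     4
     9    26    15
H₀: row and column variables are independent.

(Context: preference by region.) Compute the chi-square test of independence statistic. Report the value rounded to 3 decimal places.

test statistic = 18.341

Row totals [51, 50], col totals [38, 44, 19], n=101
χ² = (29−19.19)²/19.19 + (18−22.22)²/22.22 + (4−9.59)²/9.59 + (9−18.81)²/18.81 + (26−21.78)²/21.78 + (15−9.41)²/9.41 = 18.3412
df = 2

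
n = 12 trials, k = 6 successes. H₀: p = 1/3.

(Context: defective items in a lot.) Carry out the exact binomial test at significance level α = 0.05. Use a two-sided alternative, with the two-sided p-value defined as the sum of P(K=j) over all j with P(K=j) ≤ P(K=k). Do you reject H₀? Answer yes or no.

Exact binomial: n=12, k=6, p₀=1/3=0.3333
P(X=j) = C(n,j)·p₀^j·(1−p₀)^(n−j); p = Σ P(X=j) over j with P(X=j) ≤ P(X=6)
p-value (two-sided) = 0.23167
At α=0.05: p ≥ α → fail to reject H₀

reject H₀: no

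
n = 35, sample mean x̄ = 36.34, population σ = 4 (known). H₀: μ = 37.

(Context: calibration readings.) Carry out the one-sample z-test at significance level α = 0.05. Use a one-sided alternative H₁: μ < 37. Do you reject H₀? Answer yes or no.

reject H₀: no

SE = σ/√n = 4/√35 = 0.6761
z = (x̄−μ₀)/SE = (36.34−37)/0.6761 = -0.9762
p-value (one-sided, H₁ less) = 0.16449
At α=0.05: p ≥ α → fail to reject H₀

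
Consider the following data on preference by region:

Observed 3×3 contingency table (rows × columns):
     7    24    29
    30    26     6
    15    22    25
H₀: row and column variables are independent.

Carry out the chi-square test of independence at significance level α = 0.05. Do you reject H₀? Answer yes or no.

Row totals [60, 62, 62], col totals [52, 72, 60], n=184
χ² = (7−16.96)²/16.96 + (24−23.48)²/23.48 + (29−19.57)²/19.57 + (30−17.52)²/17.52 + (26−24.26)²/24.26 + (6−20.22)²/20.22 + (15−17.52)²/17.52 + (22−24.26)²/24.26 + (25−20.22)²/20.22 = 31.1217
df = 4
p-value (upper-tail) = 0.00000
At α=0.05: p < α → reject H₀

reject H₀: yes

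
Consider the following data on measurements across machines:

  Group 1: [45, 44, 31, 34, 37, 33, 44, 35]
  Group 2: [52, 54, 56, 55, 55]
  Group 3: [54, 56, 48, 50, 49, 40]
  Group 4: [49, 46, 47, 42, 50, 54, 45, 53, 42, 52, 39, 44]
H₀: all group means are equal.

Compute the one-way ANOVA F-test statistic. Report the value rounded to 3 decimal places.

test statistic = 13.601

Group means [37.88, 54.40, 49.50, 46.92], grand mean 46.290
SSB = Σnᵢ(x̄ᵢ−x̄)² = 961.895; SSW = ΣΣ(x−x̄ᵢ)² = 636.492
MSB = 961.895/3 = 320.6318; MSW = 636.492/27 = 23.5738
F = MSB/MSW = 13.6012
df = (3, 27)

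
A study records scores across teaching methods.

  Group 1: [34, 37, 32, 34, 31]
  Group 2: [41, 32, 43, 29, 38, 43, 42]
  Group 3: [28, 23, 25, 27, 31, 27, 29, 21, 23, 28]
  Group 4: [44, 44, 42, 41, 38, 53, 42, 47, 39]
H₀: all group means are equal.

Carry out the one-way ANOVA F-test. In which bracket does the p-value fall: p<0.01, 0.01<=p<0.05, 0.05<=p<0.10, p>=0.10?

Group means [33.60, 38.29, 26.20, 43.33], grand mean 35.097
SSB = Σnᵢ(x̄ᵢ−x̄)² = 1484.481; SSW = ΣΣ(x−x̄ᵢ)² = 464.229
MSB = 1484.481/3 = 494.8270; MSW = 464.229/27 = 17.1937
F = MSB/MSW = 28.7796
df = (3, 27)
p-value (upper-tail) = 0.00000
→ bracket: p<0.01

p-value bracket: p<0.01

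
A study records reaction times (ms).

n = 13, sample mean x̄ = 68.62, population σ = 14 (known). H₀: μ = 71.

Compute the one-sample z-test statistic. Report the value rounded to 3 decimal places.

test statistic = -0.613

SE = σ/√n = 14/√13 = 3.8829
z = (x̄−μ₀)/SE = (68.62−71)/3.8829 = -0.6129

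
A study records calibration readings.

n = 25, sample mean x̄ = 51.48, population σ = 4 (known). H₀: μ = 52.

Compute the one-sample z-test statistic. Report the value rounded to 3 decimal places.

SE = σ/√n = 4/√25 = 0.8000
z = (x̄−μ₀)/SE = (51.48−52)/0.8000 = -0.6500

test statistic = -0.650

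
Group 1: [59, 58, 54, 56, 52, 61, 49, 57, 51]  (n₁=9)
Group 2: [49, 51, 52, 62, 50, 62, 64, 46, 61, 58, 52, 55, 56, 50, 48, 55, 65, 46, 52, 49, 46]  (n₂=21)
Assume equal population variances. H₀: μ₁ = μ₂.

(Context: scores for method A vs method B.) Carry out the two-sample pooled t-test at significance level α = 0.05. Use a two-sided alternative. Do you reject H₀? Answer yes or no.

reject H₀: no

x̄₁=55.222, s₁=3.993, n₁=9
x̄₂=53.762, s₂=6.123, n₂=21
s_p² = [8·3.993² + 20·6.123²]/28 = 31.3345
SE = √(s_p²·(1/9+1/21)) = 2.2302
t = (55.222−53.762)/2.2302 = 0.6548
df = 28
p-value (two-sided) = 0.51794
At α=0.05: p ≥ α → fail to reject H₀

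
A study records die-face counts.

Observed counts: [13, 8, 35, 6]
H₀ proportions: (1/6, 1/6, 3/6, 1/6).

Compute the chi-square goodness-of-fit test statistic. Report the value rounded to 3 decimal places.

test statistic = 3.548

n = 62; E_i = n·p_i = [10.33, 10.33, 31.00, 10.33]
χ² = (13−10.33)²/10.33 + (8−10.33)²/10.33 + (35−31.00)²/31.00 + (6−10.33)²/10.33 = 3.5484
df = 3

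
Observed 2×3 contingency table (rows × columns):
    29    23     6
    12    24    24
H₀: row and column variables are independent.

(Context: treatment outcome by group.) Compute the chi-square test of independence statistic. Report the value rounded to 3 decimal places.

test statistic = 17.841

Row totals [58, 60], col totals [41, 47, 30], n=118
χ² = (29−20.15)²/20.15 + (23−23.10)²/23.10 + (6−14.75)²/14.75 + (12−20.85)²/20.85 + (24−23.90)²/23.90 + (24−15.25)²/15.25 = 17.8413
df = 2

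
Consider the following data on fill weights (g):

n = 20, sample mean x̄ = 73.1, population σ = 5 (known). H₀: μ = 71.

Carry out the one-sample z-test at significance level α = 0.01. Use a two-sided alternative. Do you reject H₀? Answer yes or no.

SE = σ/√n = 5/√20 = 1.1180
z = (x̄−μ₀)/SE = (73.1−71)/1.1180 = 1.8783
p-value (two-sided) = 0.06034
At α=0.01: p ≥ α → fail to reject H₀

reject H₀: no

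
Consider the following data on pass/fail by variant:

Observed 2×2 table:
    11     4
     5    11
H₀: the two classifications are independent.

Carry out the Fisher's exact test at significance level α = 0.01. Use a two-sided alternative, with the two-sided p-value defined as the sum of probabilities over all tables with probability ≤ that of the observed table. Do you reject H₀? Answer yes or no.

Margins: r₁=15, r₂=16, c₁=16, c₂=15, n=31
p_obs = C(15,11)·C(16,5)/C(31,16); sum pmf over tables with pmf ≤ p_obs
p-value (two-sided) = 0.03195
At α=0.01: p ≥ α → fail to reject H₀

reject H₀: no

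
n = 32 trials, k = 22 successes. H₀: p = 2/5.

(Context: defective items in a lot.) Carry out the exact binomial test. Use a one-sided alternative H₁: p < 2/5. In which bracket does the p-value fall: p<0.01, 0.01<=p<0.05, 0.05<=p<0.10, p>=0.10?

p-value bracket: p>=0.10

Exact binomial: n=32, k=22, p₀=2/5=0.4000
P(X≤22) from Σ C(n,i)·p₀^i·(1−p₀)^(n−i)
p-value (one-sided, H₁ less) = 0.99974
→ bracket: p>=0.10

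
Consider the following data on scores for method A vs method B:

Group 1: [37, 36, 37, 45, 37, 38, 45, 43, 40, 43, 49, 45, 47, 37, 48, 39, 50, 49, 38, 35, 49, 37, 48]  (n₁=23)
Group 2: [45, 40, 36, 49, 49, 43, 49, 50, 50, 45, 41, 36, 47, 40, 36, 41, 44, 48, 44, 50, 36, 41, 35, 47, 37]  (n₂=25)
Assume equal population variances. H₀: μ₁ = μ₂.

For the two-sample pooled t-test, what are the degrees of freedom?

df = n₁ + n₂ − 2 = 23 + 25 − 2 = 46

degrees of freedom = 46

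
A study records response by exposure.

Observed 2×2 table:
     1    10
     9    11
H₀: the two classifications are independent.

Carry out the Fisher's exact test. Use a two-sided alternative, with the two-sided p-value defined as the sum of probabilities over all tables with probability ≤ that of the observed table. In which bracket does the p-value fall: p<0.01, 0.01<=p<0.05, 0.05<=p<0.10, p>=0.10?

Margins: r₁=11, r₂=20, c₁=10, c₂=21, n=31
p_obs = C(11,1)·C(20,9)/C(31,10); sum pmf over tables with pmf ≤ p_obs
p-value (two-sided) = 0.05504
→ bracket: 0.05<=p<0.10

p-value bracket: 0.05<=p<0.10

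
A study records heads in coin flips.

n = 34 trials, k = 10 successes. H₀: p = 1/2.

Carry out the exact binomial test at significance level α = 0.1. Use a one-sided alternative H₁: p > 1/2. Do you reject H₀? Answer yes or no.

Exact binomial: n=34, k=10, p₀=1/2=0.5000
P(X≥10) from Σ C(n,i)·p₀^i·(1−p₀)^(n−i)
p-value (one-sided, H₁ greater) = 0.99548
At α=0.1: p ≥ α → fail to reject H₀

reject H₀: no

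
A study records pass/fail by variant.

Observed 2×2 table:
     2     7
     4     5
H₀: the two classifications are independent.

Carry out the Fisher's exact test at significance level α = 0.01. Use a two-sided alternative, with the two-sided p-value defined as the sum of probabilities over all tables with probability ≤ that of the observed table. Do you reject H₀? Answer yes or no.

Margins: r₁=9, r₂=9, c₁=6, c₂=12, n=18
p_obs = C(9,2)·C(9,4)/C(18,6); sum pmf over tables with pmf ≤ p_obs
p-value (two-sided) = 0.61991
At α=0.01: p ≥ α → fail to reject H₀

reject H₀: no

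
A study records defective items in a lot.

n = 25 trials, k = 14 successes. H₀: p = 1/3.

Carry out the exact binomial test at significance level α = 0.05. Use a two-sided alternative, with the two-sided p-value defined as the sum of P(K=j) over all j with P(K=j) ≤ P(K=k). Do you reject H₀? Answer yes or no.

Exact binomial: n=25, k=14, p₀=1/3=0.3333
P(X=j) = C(n,j)·p₀^j·(1−p₀)^(n−j); p = Σ P(X=j) over j with P(X=j) ≤ P(X=14)
p-value (two-sided) = 0.01988
At α=0.05: p < α → reject H₀

reject H₀: yes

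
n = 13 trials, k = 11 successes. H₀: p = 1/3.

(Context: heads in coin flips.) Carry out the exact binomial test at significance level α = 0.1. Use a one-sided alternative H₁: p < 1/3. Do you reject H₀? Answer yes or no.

Exact binomial: n=13, k=11, p₀=1/3=0.3333
P(X≤11) from Σ C(n,i)·p₀^i·(1−p₀)^(n−i)
p-value (one-sided, H₁ less) = 0.99998
At α=0.1: p ≥ α → fail to reject H₀

reject H₀: no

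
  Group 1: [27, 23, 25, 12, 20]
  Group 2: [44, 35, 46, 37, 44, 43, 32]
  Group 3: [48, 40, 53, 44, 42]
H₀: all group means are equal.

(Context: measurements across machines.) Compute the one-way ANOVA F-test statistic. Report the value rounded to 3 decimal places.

Group means [21.40, 40.14, 45.40], grand mean 36.176
SSB = Σnᵢ(x̄ᵢ−x̄)² = 1627.213; SSW = ΣΣ(x−x̄ᵢ)² = 419.257
MSB = 1627.213/2 = 813.6067; MSW = 419.257/14 = 29.9469
F = MSB/MSW = 27.1683
df = (2, 14)

test statistic = 27.168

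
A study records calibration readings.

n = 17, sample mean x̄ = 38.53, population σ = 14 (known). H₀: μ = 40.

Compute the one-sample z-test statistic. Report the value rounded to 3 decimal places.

test statistic = -0.433

SE = σ/√n = 14/√17 = 3.3955
z = (x̄−μ₀)/SE = (38.53−40)/3.3955 = -0.4329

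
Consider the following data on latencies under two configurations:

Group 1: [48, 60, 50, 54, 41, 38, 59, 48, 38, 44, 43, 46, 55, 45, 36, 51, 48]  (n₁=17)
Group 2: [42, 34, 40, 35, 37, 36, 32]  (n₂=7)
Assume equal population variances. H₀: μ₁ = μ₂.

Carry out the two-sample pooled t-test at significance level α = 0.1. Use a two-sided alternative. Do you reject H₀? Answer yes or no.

x̄₁=47.294, s₁=7.078, n₁=17
x̄₂=36.571, s₂=3.457, n₂=7
s_p² = [16·7.078² + 6·3.457²]/22 = 39.6929
SE = √(s_p²·(1/17+1/7)) = 2.8294
t = (47.294−36.571)/2.8294 = 3.7898
df = 22
p-value (two-sided) = 0.00101
At α=0.1: p < α → reject H₀

reject H₀: yes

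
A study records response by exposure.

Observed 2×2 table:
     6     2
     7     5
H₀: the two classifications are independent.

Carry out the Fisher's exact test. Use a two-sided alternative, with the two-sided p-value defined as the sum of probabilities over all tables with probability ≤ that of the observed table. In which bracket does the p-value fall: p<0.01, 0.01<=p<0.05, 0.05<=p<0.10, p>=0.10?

p-value bracket: p>=0.10

Margins: r₁=8, r₂=12, c₁=13, c₂=7, n=20
p_obs = C(8,6)·C(12,7)/C(20,13); sum pmf over tables with pmf ≤ p_obs
p-value (two-sided) = 0.64241
→ bracket: p>=0.10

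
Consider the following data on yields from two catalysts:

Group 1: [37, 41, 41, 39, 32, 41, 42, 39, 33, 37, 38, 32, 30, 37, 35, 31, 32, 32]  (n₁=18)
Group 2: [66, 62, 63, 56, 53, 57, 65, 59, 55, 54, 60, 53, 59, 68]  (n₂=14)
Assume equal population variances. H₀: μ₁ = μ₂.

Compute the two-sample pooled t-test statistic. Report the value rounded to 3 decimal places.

test statistic = -14.727

x̄₁=36.056, s₁=3.992, n₁=18
x̄₂=59.286, s₂=4.937, n₂=14
s_p² = [17·3.992² + 13·4.937²]/30 = 19.5934
SE = √(s_p²·(1/18+1/14)) = 1.5774
t = (36.056−59.286)/1.5774 = -14.7273
df = 30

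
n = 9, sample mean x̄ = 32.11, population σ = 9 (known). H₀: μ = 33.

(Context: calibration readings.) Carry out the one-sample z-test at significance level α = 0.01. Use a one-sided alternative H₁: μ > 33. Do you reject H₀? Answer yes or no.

SE = σ/√n = 9/√9 = 3.0000
z = (x̄−μ₀)/SE = (32.11−33)/3.0000 = -0.2967
p-value (one-sided, H₁ greater) = 0.61664
At α=0.01: p ≥ α → fail to reject H₀

reject H₀: no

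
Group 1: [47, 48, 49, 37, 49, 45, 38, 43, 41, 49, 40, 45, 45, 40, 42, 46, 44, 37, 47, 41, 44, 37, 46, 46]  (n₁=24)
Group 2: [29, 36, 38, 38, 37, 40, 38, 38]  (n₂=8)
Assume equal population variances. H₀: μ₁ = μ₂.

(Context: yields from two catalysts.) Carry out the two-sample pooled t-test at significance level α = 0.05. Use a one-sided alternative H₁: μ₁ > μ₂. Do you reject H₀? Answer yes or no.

reject H₀: yes

x̄₁=43.583, s₁=3.944, n₁=24
x̄₂=36.750, s₂=3.327, n₂=8
s_p² = [23·3.944² + 7·3.327²]/30 = 14.5111
SE = √(s_p²·(1/24+1/8)) = 1.5552
t = (43.583−36.750)/1.5552 = 4.3940
df = 30
p-value (one-sided, H₁ greater) = 0.00006
At α=0.05: p < α → reject H₀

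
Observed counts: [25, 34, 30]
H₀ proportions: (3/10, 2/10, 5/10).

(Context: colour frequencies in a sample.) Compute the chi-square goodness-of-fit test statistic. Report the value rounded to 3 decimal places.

test statistic = 19.577

n = 89; E_i = n·p_i = [26.70, 17.80, 44.50]
χ² = (25−26.70)²/26.70 + (34−17.80)²/17.80 + (30−44.50)²/44.50 = 19.5768
df = 2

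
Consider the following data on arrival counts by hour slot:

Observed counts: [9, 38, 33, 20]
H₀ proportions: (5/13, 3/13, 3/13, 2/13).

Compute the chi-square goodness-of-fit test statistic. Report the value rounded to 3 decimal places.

n = 100; E_i = n·p_i = [38.46, 23.08, 23.08, 15.38]
χ² = (9−38.46)²/38.46 + (38−23.08)²/23.08 + (33−23.08)²/23.08 + (20−15.38)²/15.38 = 37.8693
df = 3

test statistic = 37.869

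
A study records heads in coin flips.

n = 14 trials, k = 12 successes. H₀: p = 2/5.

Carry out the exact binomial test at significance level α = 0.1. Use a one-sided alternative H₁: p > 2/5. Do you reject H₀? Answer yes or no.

Exact binomial: n=14, k=12, p₀=2/5=0.4000
P(X≥12) from Σ C(n,i)·p₀^i·(1−p₀)^(n−i)
p-value (one-sided, H₁ greater) = 0.00061
At α=0.1: p < α → reject H₀

reject H₀: yes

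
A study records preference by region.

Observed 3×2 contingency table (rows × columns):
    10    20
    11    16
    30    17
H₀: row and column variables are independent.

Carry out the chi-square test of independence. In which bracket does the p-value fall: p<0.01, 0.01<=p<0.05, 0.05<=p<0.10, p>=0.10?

p-value bracket: 0.01<=p<0.05

Row totals [30, 27, 47], col totals [51, 53], n=104
χ² = (10−14.71)²/14.71 + (20−15.29)²/15.29 + (11−13.24)²/13.24 + (16−13.76)²/13.76 + (30−23.05)²/23.05 + (17−23.95)²/23.95 = 7.8194
df = 2
p-value (upper-tail) = 0.02005
→ bracket: 0.01<=p<0.05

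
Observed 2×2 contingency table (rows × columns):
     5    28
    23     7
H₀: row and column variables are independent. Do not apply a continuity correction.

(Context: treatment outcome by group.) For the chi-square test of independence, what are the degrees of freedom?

df = (r−1)(c−1) = (2−1)·(2−1) = 1

degrees of freedom = 1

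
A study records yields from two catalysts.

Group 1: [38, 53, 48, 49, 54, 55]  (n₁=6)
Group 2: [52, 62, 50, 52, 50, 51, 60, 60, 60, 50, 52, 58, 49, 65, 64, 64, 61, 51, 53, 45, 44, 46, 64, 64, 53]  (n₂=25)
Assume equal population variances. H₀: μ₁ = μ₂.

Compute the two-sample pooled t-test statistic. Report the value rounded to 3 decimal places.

x̄₁=49.500, s₁=6.285, n₁=6
x̄₂=55.200, s₂=6.683, n₂=25
s_p² = [5·6.285² + 24·6.683²]/29 = 43.7759
SE = √(s_p²·(1/6+1/25)) = 3.0078
t = (49.500−55.200)/3.0078 = -1.8951
df = 29

test statistic = -1.895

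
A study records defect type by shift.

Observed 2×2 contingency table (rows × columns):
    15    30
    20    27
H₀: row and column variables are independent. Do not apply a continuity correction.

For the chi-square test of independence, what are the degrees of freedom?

degrees of freedom = 1

df = (r−1)(c−1) = (2−1)·(2−1) = 1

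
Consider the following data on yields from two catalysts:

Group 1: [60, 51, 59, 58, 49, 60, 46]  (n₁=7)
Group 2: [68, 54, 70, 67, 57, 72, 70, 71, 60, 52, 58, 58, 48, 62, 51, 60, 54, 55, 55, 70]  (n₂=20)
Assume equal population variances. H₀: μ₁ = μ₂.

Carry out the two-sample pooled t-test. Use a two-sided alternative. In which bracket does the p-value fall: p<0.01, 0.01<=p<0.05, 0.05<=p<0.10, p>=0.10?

x̄₁=54.714, s₁=5.880, n₁=7
x̄₂=60.600, s₂=7.619, n₂=20
s_p² = [6·5.880² + 19·7.619²]/25 = 52.4091
SE = √(s_p²·(1/7+1/20)) = 3.1792
t = (54.714−60.600)/3.1792 = -1.8513
df = 25
p-value (two-sided) = 0.07597
→ bracket: 0.05<=p<0.10

p-value bracket: 0.05<=p<0.10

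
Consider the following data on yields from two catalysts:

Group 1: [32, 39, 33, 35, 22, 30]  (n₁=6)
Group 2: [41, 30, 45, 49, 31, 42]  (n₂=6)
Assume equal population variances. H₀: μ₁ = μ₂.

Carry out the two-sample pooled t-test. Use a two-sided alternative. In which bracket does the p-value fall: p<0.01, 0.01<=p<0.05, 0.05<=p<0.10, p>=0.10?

p-value bracket: 0.05<=p<0.10

x̄₁=31.833, s₁=5.707, n₁=6
x̄₂=39.667, s₂=7.633, n₂=6
s_p² = [5·5.707² + 5·7.633²]/10 = 45.4167
SE = √(s_p²·(1/6+1/6)) = 3.8909
t = (31.833−39.667)/3.8909 = -2.0133
df = 10
p-value (two-sided) = 0.07178
→ bracket: 0.05<=p<0.10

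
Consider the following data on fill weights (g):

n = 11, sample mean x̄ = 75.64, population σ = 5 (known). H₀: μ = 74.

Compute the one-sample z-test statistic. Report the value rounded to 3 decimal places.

SE = σ/√n = 5/√11 = 1.5076
z = (x̄−μ₀)/SE = (75.64−74)/1.5076 = 1.0879

test statistic = 1.088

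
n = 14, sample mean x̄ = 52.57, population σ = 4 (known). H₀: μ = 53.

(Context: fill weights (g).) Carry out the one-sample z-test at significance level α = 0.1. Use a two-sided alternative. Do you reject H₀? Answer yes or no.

SE = σ/√n = 4/√14 = 1.0690
z = (x̄−μ₀)/SE = (52.57−53)/1.0690 = -0.4022
p-value (two-sided) = 0.68752
At α=0.1: p ≥ α → fail to reject H₀

reject H₀: no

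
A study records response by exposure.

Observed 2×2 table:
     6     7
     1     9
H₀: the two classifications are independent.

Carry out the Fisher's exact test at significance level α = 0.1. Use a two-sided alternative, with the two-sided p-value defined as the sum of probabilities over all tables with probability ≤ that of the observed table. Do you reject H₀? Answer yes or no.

Margins: r₁=13, r₂=10, c₁=7, c₂=16, n=23
p_obs = C(13,6)·C(10,1)/C(23,7); sum pmf over tables with pmf ≤ p_obs
p-value (two-sided) = 0.08862
At α=0.1: p < α → reject H₀

reject H₀: yes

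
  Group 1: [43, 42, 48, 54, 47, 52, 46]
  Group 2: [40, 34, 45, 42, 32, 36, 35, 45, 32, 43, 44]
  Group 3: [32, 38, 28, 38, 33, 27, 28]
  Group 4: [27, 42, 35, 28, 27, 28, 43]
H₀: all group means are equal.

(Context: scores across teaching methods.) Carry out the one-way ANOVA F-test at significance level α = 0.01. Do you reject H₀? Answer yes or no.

reject H₀: yes

Group means [47.43, 38.91, 32.00, 32.86], grand mean 37.938
SSB = Σnᵢ(x̄ᵢ−x̄)² = 1068.394; SSW = ΣΣ(x−x̄ᵢ)² = 823.481
MSB = 1068.394/3 = 356.1315; MSW = 823.481/28 = 29.4100
F = MSB/MSW = 12.1092
df = (3, 28)
p-value (upper-tail) = 0.00003
At α=0.01: p < α → reject H₀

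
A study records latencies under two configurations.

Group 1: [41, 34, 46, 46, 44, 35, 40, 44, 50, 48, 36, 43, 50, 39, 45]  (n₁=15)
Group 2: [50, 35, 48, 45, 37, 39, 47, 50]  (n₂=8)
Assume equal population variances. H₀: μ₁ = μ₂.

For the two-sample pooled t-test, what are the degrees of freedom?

df = n₁ + n₂ − 2 = 15 + 8 − 2 = 21

degrees of freedom = 21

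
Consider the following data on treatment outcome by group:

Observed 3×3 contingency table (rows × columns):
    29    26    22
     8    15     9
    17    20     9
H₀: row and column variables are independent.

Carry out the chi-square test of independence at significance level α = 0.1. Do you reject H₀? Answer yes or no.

Row totals [77, 32, 46], col totals [54, 61, 40], n=155
χ² = (29−26.83)²/26.83 + (26−30.30)²/30.30 + (22−19.87)²/19.87 + (8−11.15)²/11.15 + (15−12.59)²/12.59 + (9−8.26)²/8.26 + (17−16.03)²/16.03 + (20−18.10)²/18.10 + (9−11.87)²/11.87 = 3.3833
df = 4
p-value (upper-tail) = 0.49584
At α=0.1: p ≥ α → fail to reject H₀

reject H₀: no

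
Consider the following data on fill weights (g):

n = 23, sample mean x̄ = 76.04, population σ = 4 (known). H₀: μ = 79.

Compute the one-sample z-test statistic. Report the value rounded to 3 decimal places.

SE = σ/√n = 4/√23 = 0.8341
z = (x̄−μ₀)/SE = (76.04−79)/0.8341 = -3.5489

test statistic = -3.549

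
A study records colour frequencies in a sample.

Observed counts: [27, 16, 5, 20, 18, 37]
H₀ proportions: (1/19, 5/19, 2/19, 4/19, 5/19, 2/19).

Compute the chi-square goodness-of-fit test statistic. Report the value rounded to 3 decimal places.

n = 123; E_i = n·p_i = [6.47, 32.37, 12.95, 25.89, 32.37, 12.95]
χ² = (27−6.47)²/6.47 + (16−32.37)²/32.37 + (5−12.95)²/12.95 + (20−25.89)²/25.89 + (18−32.37)²/32.37 + (37−12.95)²/12.95 = 130.6423
df = 5

test statistic = 130.642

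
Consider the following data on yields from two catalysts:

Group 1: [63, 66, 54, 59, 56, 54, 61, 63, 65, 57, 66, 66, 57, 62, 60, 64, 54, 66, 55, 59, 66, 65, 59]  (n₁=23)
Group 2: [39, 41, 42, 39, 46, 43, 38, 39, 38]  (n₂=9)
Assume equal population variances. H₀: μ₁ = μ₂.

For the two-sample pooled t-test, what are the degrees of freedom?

degrees of freedom = 30

df = n₁ + n₂ − 2 = 23 + 9 − 2 = 30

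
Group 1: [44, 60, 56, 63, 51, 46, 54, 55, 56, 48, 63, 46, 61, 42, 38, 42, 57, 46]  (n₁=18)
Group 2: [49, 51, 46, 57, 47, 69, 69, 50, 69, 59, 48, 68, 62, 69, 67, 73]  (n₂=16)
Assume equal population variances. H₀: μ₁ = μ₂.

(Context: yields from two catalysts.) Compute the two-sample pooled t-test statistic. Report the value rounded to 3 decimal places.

x̄₁=51.556, s₁=7.816, n₁=18
x̄₂=59.562, s₂=9.757, n₂=16
s_p² = [17·7.816² + 15·9.757²]/32 = 77.0744
SE = √(s_p²·(1/18+1/16)) = 3.0165
t = (51.556−59.562)/3.0165 = -2.6544
df = 32

test statistic = -2.654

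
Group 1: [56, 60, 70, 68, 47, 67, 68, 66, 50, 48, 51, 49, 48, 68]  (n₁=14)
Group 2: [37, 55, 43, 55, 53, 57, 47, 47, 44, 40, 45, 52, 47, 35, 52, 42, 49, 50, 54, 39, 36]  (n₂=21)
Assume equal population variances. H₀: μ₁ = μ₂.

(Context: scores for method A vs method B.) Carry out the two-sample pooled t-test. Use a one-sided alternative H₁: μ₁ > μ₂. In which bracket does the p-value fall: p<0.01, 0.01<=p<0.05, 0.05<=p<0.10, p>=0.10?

x̄₁=58.286, s₁=9.244, n₁=14
x̄₂=46.619, s₂=6.727, n₂=21
s_p² = [13·9.244² + 20·6.727²]/33 = 61.0851
SE = √(s_p²·(1/14+1/21)) = 2.6967
t = (58.286−46.619)/2.6967 = 4.3263
df = 33
p-value (one-sided, H₁ greater) = 0.00007
→ bracket: p<0.01

p-value bracket: p<0.01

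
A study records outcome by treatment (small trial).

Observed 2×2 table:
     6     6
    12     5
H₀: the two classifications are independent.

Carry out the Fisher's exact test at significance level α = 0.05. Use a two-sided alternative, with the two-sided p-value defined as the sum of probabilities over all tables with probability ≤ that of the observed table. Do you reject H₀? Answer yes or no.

Margins: r₁=12, r₂=17, c₁=18, c₂=11, n=29
p_obs = C(12,6)·C(17,12)/C(29,18); sum pmf over tables with pmf ≤ p_obs
p-value (two-sided) = 0.43844
At α=0.05: p ≥ α → fail to reject H₀

reject H₀: no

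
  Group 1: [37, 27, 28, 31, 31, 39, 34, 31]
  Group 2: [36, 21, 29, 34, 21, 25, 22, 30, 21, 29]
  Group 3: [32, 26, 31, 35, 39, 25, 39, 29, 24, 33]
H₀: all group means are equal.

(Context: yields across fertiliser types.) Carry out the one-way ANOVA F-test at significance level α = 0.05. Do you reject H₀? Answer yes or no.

reject H₀: no

Group means [32.25, 26.80, 31.30], grand mean 29.964
SSB = Σnᵢ(x̄ᵢ−x̄)² = 159.764; SSW = ΣΣ(x−x̄ᵢ)² = 667.200
MSB = 159.764/2 = 79.8821; MSW = 667.200/25 = 26.6880
F = MSB/MSW = 2.9932
df = (2, 25)
p-value (upper-tail) = 0.06833
At α=0.05: p ≥ α → fail to reject H₀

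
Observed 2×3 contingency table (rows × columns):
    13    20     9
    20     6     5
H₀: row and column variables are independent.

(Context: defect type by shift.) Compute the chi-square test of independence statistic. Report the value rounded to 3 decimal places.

test statistic = 8.706

Row totals [42, 31], col totals [33, 26, 14], n=73
χ² = (13−18.99)²/18.99 + (20−14.96)²/14.96 + (9−8.05)²/8.05 + (20−14.01)²/14.01 + (6−11.04)²/11.04 + (5−5.95)²/5.95 = 8.7063
df = 2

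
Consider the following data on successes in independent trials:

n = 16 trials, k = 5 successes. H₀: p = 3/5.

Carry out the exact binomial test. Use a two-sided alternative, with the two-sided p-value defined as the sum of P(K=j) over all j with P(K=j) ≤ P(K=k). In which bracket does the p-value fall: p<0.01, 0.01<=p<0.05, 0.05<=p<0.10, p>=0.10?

p-value bracket: 0.01<=p<0.05

Exact binomial: n=16, k=5, p₀=3/5=0.6000
P(X=j) = C(n,j)·p₀^j·(1−p₀)^(n−j); p = Σ P(X=j) over j with P(X=j) ≤ P(X=5)
p-value (two-sided) = 0.02243
→ bracket: 0.01<=p<0.05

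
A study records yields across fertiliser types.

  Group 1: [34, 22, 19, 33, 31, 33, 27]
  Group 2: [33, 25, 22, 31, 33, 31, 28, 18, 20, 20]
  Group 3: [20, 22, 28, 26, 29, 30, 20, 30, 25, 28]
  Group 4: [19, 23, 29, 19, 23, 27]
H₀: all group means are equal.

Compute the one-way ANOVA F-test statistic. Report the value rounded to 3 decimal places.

Group means [28.43, 26.10, 25.80, 23.33], grand mean 26.000
SSB = Σnᵢ(x̄ᵢ−x̄)² = 84.452; SSW = ΣΣ(x−x̄ᵢ)² = 737.548
MSB = 84.452/3 = 28.1508; MSW = 737.548/29 = 25.4327
F = MSB/MSW = 1.1069
df = (3, 29)

test statistic = 1.107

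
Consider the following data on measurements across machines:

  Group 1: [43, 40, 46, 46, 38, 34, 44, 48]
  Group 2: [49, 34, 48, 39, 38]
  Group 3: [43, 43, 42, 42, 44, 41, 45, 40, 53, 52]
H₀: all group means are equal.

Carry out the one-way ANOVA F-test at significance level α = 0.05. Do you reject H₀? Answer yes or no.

reject H₀: no

Group means [42.38, 41.60, 44.50], grand mean 43.130
SSB = Σnᵢ(x̄ᵢ−x̄)² = 35.034; SSW = ΣΣ(x−x̄ᵢ)² = 507.575
MSB = 35.034/2 = 17.5168; MSW = 507.575/20 = 25.3788
F = MSB/MSW = 0.6902
df = (2, 20)
p-value (upper-tail) = 0.51302
At α=0.05: p ≥ α → fail to reject H₀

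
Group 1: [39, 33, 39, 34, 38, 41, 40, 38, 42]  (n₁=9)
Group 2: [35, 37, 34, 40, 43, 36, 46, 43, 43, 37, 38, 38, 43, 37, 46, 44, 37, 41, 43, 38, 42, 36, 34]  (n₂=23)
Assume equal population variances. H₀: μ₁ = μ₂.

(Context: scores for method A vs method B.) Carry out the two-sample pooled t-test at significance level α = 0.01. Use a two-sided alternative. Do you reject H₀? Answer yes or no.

reject H₀: no

x̄₁=38.222, s₁=2.991, n₁=9
x̄₂=39.609, s₂=3.763, n₂=23
s_p² = [8·2.991² + 22·3.763²]/30 = 12.7678
SE = √(s_p²·(1/9+1/23)) = 1.4049
t = (38.222−39.609)/1.4049 = -0.9869
df = 30
p-value (two-sided) = 0.33160
At α=0.01: p ≥ α → fail to reject H₀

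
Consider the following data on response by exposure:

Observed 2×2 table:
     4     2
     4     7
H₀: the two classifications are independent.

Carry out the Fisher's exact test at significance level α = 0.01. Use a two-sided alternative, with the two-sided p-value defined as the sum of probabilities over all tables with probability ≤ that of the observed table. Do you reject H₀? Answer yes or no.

Margins: r₁=6, r₂=11, c₁=8, c₂=9, n=17
p_obs = C(6,4)·C(11,4)/C(17,8); sum pmf over tables with pmf ≤ p_obs
p-value (two-sided) = 0.33484
At α=0.01: p ≥ α → fail to reject H₀

reject H₀: no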